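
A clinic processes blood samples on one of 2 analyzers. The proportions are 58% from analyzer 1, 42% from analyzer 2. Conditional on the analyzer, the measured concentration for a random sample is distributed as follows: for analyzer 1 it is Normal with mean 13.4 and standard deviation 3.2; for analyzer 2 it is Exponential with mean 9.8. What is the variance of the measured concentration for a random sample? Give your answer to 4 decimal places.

Per component, 1: μ=13.4, E[X²]=189.8; 2: μ=9.8, E[X²]=192.08.
E[X] = 0.58·13.4 + 0.42·9.8 = 11.888.
E[X²] = 0.58·189.8 + 0.42·192.08 = 190.758.
Var(X) = E[X²] − (E[X])² = 190.758 − 141.325 = 49.4331.

49.4331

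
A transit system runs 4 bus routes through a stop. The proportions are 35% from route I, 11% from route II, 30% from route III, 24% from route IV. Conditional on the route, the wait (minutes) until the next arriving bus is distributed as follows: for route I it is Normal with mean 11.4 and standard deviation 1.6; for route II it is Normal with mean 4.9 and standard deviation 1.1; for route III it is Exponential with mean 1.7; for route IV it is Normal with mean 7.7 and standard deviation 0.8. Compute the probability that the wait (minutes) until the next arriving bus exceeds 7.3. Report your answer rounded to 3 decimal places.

0.520

Conditional on each route, P(X > 7.3): I: 0.994804; II: 0.0145615; III: 0.0136486; IV: 0.691462.
By total probability, P(X > 7.3) = 0.35·0.994804 + 0.11·0.0145615 + 0.3·0.0136486 + 0.24·0.691462 = 0.519829.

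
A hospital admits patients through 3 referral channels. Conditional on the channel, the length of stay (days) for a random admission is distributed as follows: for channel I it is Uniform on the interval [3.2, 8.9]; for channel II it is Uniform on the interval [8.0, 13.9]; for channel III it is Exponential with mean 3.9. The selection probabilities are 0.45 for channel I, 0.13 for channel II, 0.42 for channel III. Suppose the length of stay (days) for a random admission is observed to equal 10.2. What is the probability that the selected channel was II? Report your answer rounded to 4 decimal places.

0.7367

Likelihoods f(10.2 | ·): I: 0; II: 0.169492; III: 0.0187538.
Posterior ∝ prior × likelihood. Numerator for II: 0.13·0.169492 = 0.0220339.
Normalizing constant: 0.45·0 + 0.13·0.169492 + 0.42·0.0187538 = 0.0299105.
P(II | observation) = 0.0220339 / 0.0299105 = 0.736662.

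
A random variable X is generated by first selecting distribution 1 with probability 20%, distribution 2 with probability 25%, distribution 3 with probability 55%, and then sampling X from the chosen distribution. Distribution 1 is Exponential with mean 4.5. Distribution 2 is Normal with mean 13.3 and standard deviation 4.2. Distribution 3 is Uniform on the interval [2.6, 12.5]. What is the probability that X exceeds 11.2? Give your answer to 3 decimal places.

Conditional on each component, P(X > 11.2): 1: 0.0830021; 2: 0.691462; 3: 0.131313.
By total probability, P(X > 11.2) = 0.2·0.0830021 + 0.25·0.691462 + 0.55·0.131313 = 0.261688.

0.262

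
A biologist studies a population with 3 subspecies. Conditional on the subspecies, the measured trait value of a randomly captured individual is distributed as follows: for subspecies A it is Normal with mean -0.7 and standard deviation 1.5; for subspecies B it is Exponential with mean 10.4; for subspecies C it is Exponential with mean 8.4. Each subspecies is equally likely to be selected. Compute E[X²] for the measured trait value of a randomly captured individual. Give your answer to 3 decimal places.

120.060

For each component E[X²] = Var + (mean)², giving A: 2.74; B: 216.32; C: 141.12.
Overall E[X²] = 0.333333·2.74 + 0.333333·216.32 + 0.333333·141.12 = 120.06.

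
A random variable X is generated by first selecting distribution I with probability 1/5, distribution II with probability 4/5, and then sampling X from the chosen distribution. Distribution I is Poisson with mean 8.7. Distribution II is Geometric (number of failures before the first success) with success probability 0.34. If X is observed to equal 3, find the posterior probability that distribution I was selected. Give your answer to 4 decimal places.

Likelihoods P(X=3 | ·): I: 0.0182829; II: 0.0977486.
Posterior ∝ prior × likelihood. Numerator for I: 0.2·0.0182829 = 0.00365658.
Normalizing constant: 0.2·0.0182829 + 0.8·0.0977486 = 0.0818555.
P(I | observation) = 0.00365658 / 0.0818555 = 0.0446711.

0.0447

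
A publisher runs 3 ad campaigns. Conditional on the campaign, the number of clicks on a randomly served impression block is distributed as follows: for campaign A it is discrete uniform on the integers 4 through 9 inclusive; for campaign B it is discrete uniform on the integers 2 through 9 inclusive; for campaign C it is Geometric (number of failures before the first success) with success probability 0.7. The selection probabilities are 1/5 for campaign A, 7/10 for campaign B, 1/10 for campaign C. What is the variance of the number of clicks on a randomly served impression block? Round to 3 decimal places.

6.997

Per component, A: μ=6.5, E[X²]=45.1667; B: μ=5.5, E[X²]=35.5; C: μ=0.428571, E[X²]=0.795918.
E[X] = 0.2·6.5 + 0.7·5.5 + 0.1·0.428571 = 5.19286.
E[X²] = 0.2·45.1667 + 0.7·35.5 + 0.1·0.795918 = 33.9629.
Var(X) = E[X²] − (E[X])² = 33.9629 − 26.9658 = 6.99716.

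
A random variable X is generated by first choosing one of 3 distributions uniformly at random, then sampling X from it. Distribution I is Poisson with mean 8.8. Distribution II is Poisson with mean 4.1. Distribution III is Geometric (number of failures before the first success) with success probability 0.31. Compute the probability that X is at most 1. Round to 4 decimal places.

0.2033

Conditional on each component, P(X ≤ 1): I: 0.00147718; II: 0.0845206; III: 0.5239.
By total probability, P(X ≤ 1) = 0.333333·0.00147718 + 0.333333·0.0845206 + 0.333333·0.5239 = 0.203299.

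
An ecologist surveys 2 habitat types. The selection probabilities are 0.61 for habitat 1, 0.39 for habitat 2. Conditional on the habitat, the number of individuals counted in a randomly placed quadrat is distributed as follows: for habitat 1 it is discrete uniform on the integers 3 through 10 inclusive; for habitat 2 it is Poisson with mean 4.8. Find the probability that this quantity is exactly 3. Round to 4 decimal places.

Conditional on each habitat, P(X = 3): 1: 0.125; 2: 0.151691.
By total probability, P(X = 3) = 0.61·0.125 + 0.39·0.151691 = 0.135409.

0.1354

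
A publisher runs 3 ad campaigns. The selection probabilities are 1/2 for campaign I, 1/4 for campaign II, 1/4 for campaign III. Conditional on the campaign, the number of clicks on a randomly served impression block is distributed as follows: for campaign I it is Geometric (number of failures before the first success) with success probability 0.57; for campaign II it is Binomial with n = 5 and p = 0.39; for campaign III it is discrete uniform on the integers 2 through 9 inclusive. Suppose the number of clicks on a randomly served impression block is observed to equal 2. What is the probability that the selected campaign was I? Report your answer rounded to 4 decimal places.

Likelihoods P(X=2 | ·): I: 0.105393; II: 0.345238; III: 0.125.
Posterior ∝ prior × likelihood. Numerator for I: 0.5·0.105393 = 0.0526965.
Normalizing constant: 0.5·0.105393 + 0.25·0.345238 + 0.25·0.125 = 0.170256.
P(I | observation) = 0.0526965 / 0.170256 = 0.309513.

0.3095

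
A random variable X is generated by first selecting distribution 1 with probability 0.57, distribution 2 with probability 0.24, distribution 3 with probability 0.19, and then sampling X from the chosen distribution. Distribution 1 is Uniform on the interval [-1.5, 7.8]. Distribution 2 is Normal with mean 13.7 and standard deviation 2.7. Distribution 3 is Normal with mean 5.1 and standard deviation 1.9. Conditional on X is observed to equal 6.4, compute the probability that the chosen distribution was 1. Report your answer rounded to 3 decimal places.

Likelihoods f(6.4 | ·): 1: 0.107527; 2: 0.00382118; 3: 0.16615.
Posterior ∝ prior × likelihood. Numerator for 1: 0.57·0.107527 = 0.0612903.
Normalizing constant: 0.57·0.107527 + 0.24·0.00382118 + 0.19·0.16615 = 0.0937759.
P(1 | observation) = 0.0612903 / 0.0937759 = 0.653583.

0.654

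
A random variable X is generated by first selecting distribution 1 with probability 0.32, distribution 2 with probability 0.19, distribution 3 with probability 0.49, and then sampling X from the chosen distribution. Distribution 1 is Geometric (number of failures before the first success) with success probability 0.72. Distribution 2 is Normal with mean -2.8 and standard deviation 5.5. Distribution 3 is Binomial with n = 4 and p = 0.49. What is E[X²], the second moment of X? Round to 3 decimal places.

9.831

For each component E[X²] = Var + (mean)², giving 1: 0.691358; 2: 38.09; 3: 4.8412.
Overall E[X²] = 0.32·0.691358 + 0.19·38.09 + 0.49·4.8412 = 9.83052.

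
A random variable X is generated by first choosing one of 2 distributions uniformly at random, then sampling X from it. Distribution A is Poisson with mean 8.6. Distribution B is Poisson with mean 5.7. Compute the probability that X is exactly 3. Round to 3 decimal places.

Conditional on each component, P(X = 3): A: 0.0195169; B: 0.103275.
By total probability, P(X = 3) = 0.5·0.0195169 + 0.5·0.103275 = 0.0613959.

0.061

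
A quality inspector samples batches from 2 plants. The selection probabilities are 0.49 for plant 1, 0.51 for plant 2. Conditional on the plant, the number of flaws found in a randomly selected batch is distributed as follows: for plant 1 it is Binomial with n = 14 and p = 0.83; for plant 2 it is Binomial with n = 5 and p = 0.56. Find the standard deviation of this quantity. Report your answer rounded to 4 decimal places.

Per component, 1: μ=11.62, E[X²]=137; 2: μ=2.8, E[X²]=9.072.
E[X] = 0.49·11.62 + 0.51·2.8 = 7.1218.
E[X²] = 0.49·137 + 0.51·9.072 = 71.7566.
Var(X) = E[X²] − (E[X])² = 71.7566 − 50.72 = 21.0366.
SD(X) = √21.0366 = 4.58657.

4.5866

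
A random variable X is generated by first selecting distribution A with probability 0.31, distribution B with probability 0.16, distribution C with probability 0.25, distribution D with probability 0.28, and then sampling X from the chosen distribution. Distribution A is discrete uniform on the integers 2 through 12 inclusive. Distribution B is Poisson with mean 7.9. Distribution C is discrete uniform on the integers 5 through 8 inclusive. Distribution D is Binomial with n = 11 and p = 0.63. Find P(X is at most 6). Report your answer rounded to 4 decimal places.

Conditional on each component, P(X ≤ 6): A: 0.454545; B: 0.32574; C: 0.5; D: 0.384976.
By total probability, P(X ≤ 6) = 0.31·0.454545 + 0.16·0.32574 + 0.25·0.5 + 0.28·0.384976 = 0.425821.

0.4258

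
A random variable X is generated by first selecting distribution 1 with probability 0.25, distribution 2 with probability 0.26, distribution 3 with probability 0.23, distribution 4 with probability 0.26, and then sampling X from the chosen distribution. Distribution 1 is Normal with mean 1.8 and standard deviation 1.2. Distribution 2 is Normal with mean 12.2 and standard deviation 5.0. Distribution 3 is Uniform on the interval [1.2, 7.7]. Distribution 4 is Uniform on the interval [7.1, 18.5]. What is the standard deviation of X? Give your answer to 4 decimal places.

5.7940

Per component, 1: μ=1.8, E[X²]=4.68; 2: μ=12.2, E[X²]=173.84; 3: μ=4.45, E[X²]=23.3233; 4: μ=12.8, E[X²]=174.67.
E[X] = 0.25·1.8 + 0.26·12.2 + 0.23·4.45 + 0.26·12.8 = 7.9735.
E[X²] = 0.25·4.68 + 0.26·173.84 + 0.23·23.3233 + 0.26·174.67 = 97.147.
Var(X) = E[X²] − (E[X])² = 97.147 − 63.5767 = 33.5703.
SD(X) = √33.5703 = 5.79399.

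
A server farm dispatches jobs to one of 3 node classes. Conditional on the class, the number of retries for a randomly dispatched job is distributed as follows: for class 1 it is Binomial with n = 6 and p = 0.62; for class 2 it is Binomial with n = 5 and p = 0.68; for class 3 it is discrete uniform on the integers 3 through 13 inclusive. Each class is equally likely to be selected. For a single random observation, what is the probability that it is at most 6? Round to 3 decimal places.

Conditional on each class, P(X ≤ 6): 1: 1; 2: 1; 3: 0.363636.
By total probability, P(X ≤ 6) = 0.333333·1 + 0.333333·1 + 0.333333·0.363636 = 0.787879.

0.788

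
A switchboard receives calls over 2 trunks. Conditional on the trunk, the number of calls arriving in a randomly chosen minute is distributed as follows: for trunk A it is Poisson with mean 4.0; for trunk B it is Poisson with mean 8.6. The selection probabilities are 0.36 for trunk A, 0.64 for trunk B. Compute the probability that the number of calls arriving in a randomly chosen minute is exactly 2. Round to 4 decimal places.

Conditional on each trunk, P(X = 2): A: 0.146525; B: 0.00680823.
By total probability, P(X = 2) = 0.36·0.146525 + 0.64·0.00680823 = 0.0571063.

0.0571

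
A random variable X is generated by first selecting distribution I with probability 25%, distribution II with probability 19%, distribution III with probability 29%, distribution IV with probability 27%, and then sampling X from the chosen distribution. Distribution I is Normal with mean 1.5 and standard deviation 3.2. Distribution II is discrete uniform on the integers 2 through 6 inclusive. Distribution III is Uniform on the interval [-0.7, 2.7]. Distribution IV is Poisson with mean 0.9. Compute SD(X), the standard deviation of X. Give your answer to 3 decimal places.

2.189

Per component, I: μ=1.5, E[X²]=12.49; II: μ=4, E[X²]=18; III: μ=1, E[X²]=1.96333; IV: μ=0.9, E[X²]=1.71.
E[X] = 0.25·1.5 + 0.19·4 + 0.29·1 + 0.27·0.9 = 1.668.
E[X²] = 0.25·12.49 + 0.19·18 + 0.29·1.96333 + 0.27·1.71 = 7.57357.
Var(X) = E[X²] − (E[X])² = 7.57357 − 2.78222 = 4.79134.
SD(X) = √4.79134 = 2.18891.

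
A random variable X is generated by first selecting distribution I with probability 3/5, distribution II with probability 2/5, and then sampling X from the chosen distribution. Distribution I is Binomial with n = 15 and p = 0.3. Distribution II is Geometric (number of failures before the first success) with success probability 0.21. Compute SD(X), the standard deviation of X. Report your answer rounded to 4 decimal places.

Per component, I: μ=4.5, E[X²]=23.4; II: μ=3.7619, E[X²]=32.0658.
E[X] = 0.6·4.5 + 0.4·3.7619 = 4.20476.
E[X²] = 0.6·23.4 + 0.4·32.0658 = 26.8663.
Var(X) = E[X²] − (E[X])² = 26.8663 − 17.68 = 9.18628.
SD(X) = √9.18628 = 3.03089.

3.0309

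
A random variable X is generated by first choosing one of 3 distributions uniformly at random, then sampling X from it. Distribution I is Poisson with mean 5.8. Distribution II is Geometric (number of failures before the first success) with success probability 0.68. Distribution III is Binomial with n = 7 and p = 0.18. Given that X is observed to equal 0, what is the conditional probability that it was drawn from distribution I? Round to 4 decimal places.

0.0032

Likelihoods P(X=0 | ·): I: 0.00302755; II: 0.68; III: 0.249285.
Posterior ∝ prior × likelihood. Numerator for I: 0.333333·0.00302755 = 0.00100918.
Normalizing constant: 0.333333·0.00302755 + 0.333333·0.68 + 0.333333·0.249285 = 0.310771.
P(I | observation) = 0.00100918 / 0.310771 = 0.00324736.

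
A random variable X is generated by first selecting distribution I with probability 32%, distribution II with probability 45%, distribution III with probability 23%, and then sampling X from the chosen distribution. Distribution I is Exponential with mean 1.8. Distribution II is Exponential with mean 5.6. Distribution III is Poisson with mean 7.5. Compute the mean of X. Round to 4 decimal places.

4.8210

Component means — I: 1.8; II: 5.6; III: 7.5.
E[X] = 0.32·1.8 + 0.45·5.6 + 0.23·7.5 = 4.821.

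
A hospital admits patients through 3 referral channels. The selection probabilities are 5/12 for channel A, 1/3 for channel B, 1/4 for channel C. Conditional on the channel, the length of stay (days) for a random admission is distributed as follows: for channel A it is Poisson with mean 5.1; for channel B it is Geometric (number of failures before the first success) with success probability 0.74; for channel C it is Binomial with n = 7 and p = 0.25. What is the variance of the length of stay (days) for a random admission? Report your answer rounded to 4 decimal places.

Per component, A: μ=5.1, E[X²]=31.11; B: μ=0.351351, E[X²]=0.598247; C: μ=1.75, E[X²]=4.375.
E[X] = 0.416667·5.1 + 0.333333·0.351351 + 0.25·1.75 = 2.67962.
E[X²] = 0.416667·31.11 + 0.333333·0.598247 + 0.25·4.375 = 14.2557.
Var(X) = E[X²] − (E[X])² = 14.2557 − 7.18035 = 7.07532.

7.0753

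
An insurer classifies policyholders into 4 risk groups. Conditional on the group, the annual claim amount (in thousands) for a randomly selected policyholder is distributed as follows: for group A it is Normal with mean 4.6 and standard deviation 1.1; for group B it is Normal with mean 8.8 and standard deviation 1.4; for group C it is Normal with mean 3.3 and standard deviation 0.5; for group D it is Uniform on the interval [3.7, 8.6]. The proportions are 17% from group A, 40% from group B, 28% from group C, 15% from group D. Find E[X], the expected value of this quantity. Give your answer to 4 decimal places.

6.1485

Component means — A: 4.6; B: 8.8; C: 3.3; D: 6.15.
E[X] = 0.17·4.6 + 0.4·8.8 + 0.28·3.3 + 0.15·6.15 = 6.1485.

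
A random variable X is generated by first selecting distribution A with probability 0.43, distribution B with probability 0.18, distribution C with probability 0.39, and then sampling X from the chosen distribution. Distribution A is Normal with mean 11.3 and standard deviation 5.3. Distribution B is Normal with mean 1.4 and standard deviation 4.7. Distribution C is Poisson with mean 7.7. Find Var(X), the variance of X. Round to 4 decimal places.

31.6035

Per component, A: μ=11.3, E[X²]=155.78; B: μ=1.4, E[X²]=24.05; C: μ=7.7, E[X²]=66.99.
E[X] = 0.43·11.3 + 0.18·1.4 + 0.39·7.7 = 8.114.
E[X²] = 0.43·155.78 + 0.18·24.05 + 0.39·66.99 = 97.4405.
Var(X) = E[X²] − (E[X])² = 97.4405 − 65.837 = 31.6035.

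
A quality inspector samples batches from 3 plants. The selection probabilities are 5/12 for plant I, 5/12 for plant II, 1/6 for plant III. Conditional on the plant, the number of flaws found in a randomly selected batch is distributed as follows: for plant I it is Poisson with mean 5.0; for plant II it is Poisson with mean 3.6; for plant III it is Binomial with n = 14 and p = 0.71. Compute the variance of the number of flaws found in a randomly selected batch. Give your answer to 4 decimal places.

8.8901

Per component, I: μ=5, E[X²]=30; II: μ=3.6, E[X²]=16.56; III: μ=9.94, E[X²]=101.686.
E[X] = 0.416667·5 + 0.416667·3.6 + 0.166667·9.94 = 5.24.
E[X²] = 0.416667·30 + 0.416667·16.56 + 0.166667·101.686 = 36.3477.
Var(X) = E[X²] − (E[X])² = 36.3477 − 27.4576 = 8.8901.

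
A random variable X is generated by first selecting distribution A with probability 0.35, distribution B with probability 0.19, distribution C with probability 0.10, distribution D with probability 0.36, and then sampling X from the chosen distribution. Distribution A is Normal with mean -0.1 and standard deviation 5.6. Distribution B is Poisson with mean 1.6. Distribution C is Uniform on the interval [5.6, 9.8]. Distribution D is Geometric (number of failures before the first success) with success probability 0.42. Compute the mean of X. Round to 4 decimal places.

Component means — A: -0.1; B: 1.6; C: 7.7; D: 1.38095.
E[X] = 0.35·-0.1 + 0.19·1.6 + 0.1·7.7 + 0.36·1.38095 = 1.53614.

1.5361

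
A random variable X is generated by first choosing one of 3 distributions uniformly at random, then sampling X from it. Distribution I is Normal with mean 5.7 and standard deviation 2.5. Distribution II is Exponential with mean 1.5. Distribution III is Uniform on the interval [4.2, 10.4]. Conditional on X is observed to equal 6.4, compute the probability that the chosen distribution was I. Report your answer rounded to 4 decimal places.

Likelihoods f(6.4 | ·): I: 0.153443; II: 0.00935231; III: 0.16129.
Posterior ∝ prior × likelihood. Numerator for I: 0.333333·0.153443 = 0.0511475.
Normalizing constant: 0.333333·0.153443 + 0.333333·0.00935231 + 0.333333·0.16129 = 0.108028.
P(I | observation) = 0.0511475 / 0.108028 = 0.473464.

0.4735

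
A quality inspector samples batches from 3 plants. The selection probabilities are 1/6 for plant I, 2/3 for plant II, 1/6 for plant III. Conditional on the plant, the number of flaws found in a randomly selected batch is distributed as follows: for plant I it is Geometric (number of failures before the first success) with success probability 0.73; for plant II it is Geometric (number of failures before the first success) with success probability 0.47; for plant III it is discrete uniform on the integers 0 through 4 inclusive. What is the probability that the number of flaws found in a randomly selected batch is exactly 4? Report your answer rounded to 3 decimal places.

0.059

Conditional on each plant, P(X = 4): I: 0.00387952; II: 0.0370853; III: 0.2.
By total probability, P(X = 4) = 0.166667·0.00387952 + 0.666667·0.0370853 + 0.166667·0.2 = 0.0587034.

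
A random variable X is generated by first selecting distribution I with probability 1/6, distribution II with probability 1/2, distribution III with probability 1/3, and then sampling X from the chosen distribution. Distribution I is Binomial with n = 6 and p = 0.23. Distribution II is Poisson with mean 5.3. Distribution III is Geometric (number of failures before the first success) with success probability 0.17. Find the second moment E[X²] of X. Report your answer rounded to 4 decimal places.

For each component E[X²] = Var + (mean)², giving I: 2.967; II: 33.39; III: 52.5571.
Overall E[X²] = 0.166667·2.967 + 0.5·33.39 + 0.333333·52.5571 = 34.7085.

34.7085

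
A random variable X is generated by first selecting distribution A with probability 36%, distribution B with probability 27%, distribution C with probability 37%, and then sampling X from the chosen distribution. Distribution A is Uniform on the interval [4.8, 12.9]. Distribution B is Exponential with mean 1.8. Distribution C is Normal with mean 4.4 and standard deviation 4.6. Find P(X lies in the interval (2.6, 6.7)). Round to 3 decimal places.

0.269

Conditional on each component, P(2.6 < X < 6.7): A: 0.234568; B: 0.211697; C: 0.343676.
By total probability, P(2.6 < X < 6.7) = 0.36·0.234568 + 0.27·0.211697 + 0.37·0.343676 = 0.268763.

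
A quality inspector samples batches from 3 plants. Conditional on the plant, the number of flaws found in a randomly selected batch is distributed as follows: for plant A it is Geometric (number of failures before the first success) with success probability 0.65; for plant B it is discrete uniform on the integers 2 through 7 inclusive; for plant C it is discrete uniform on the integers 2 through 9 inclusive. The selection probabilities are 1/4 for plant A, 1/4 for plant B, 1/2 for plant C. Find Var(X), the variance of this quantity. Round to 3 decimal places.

7.744

Per component, A: μ=0.538462, E[X²]=1.11834; B: μ=4.5, E[X²]=23.1667; C: μ=5.5, E[X²]=35.5.
E[X] = 0.25·0.538462 + 0.25·4.5 + 0.5·5.5 = 4.00962.
E[X²] = 0.25·1.11834 + 0.25·23.1667 + 0.5·35.5 = 23.8213.
Var(X) = E[X²] − (E[X])² = 23.8213 − 16.077 = 7.74424.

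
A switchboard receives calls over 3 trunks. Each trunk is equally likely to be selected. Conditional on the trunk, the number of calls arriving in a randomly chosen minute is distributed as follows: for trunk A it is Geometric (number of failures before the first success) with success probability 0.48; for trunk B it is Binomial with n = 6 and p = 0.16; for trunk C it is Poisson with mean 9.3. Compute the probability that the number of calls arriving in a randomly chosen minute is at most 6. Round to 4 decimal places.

0.7235

Conditional on each trunk, P(X ≤ 6): A: 0.989719; B: 1; C: 0.180803.
By total probability, P(X ≤ 6) = 0.333333·0.989719 + 0.333333·1 + 0.333333·0.180803 = 0.723508.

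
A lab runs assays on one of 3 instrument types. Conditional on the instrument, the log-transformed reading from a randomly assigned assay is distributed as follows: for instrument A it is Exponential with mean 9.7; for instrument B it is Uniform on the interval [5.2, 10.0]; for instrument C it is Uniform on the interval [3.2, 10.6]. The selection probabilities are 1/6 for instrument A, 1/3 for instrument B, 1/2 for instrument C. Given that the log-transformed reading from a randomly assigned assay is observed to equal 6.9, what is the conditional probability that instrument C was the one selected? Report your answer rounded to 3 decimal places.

0.465

Likelihoods f(6.9 | ·): A: 0.0506171; B: 0.208333; C: 0.135135.
Posterior ∝ prior × likelihood. Numerator for C: 0.5·0.135135 = 0.0675676.
Normalizing constant: 0.166667·0.0506171 + 0.333333·0.208333 + 0.5·0.135135 = 0.145448.
P(C | observation) = 0.0675676 / 0.145448 = 0.464547.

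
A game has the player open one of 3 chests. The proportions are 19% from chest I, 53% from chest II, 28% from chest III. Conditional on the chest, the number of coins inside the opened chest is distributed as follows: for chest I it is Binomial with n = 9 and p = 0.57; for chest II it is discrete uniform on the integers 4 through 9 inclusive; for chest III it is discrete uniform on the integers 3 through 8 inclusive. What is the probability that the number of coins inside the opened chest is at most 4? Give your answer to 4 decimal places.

Conditional on each chest, P(X ≤ 4): I: 0.332158; II: 0.166667; III: 0.333333.
By total probability, P(X ≤ 4) = 0.19·0.332158 + 0.53·0.166667 + 0.28·0.333333 = 0.244777.

0.2448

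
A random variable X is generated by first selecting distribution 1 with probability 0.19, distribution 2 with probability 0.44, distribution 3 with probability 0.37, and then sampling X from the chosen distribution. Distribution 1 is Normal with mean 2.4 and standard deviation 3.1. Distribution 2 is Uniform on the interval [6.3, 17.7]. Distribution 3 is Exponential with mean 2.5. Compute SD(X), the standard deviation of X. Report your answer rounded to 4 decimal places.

Per component, 1: μ=2.4, E[X²]=15.37; 2: μ=12, E[X²]=154.83; 3: μ=2.5, E[X²]=12.5.
E[X] = 0.19·2.4 + 0.44·12 + 0.37·2.5 = 6.661.
E[X²] = 0.19·15.37 + 0.44·154.83 + 0.37·12.5 = 75.6705.
Var(X) = E[X²] − (E[X])² = 75.6705 − 44.3689 = 31.3016.
SD(X) = √31.3016 = 5.59478.

5.5948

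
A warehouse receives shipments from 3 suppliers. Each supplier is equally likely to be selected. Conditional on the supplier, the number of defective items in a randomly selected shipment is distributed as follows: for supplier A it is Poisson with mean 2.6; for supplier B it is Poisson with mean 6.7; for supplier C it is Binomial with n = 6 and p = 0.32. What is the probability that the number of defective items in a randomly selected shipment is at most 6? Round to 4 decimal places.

0.8260

Conditional on each supplier, P(X ≤ 6): A: 0.98283; B: 0.495297; C: 1.
By total probability, P(X ≤ 6) = 0.333333·0.98283 + 0.333333·0.495297 + 0.333333·1 = 0.826042.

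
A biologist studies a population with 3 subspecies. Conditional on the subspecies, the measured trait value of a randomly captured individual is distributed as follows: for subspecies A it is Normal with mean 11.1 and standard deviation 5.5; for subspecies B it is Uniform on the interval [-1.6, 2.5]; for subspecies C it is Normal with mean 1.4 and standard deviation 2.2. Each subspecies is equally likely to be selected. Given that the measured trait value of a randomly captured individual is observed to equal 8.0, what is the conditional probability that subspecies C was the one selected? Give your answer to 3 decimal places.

0.032

Likelihoods f(8.0 | ·): A: 0.0618818; B: 0; C: 0.00201448.
Posterior ∝ prior × likelihood. Numerator for C: 0.333333·0.00201448 = 0.000671492.
Normalizing constant: 0.333333·0.0618818 + 0.333333·0 + 0.333333·0.00201448 = 0.0212987.
P(C | observation) = 0.000671492 / 0.0212987 = 0.0315273.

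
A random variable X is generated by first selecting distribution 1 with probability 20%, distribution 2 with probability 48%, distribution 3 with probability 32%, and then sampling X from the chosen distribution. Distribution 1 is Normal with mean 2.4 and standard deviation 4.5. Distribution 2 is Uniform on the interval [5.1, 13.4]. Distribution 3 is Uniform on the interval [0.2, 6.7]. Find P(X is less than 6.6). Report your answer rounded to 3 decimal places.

Conditional on each component, P(X < 6.6): 1: 0.824676; 2: 0.180723; 3: 0.984615.
By total probability, P(X < 6.6) = 0.2·0.824676 + 0.48·0.180723 + 0.32·0.984615 = 0.566759.

0.567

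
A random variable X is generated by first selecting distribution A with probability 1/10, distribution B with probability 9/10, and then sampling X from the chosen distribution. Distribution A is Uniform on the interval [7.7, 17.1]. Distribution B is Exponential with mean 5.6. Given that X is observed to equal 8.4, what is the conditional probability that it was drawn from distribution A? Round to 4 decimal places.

0.2288

Likelihoods f(8.4 | ·): A: 0.106383; B: 0.0398447.
Posterior ∝ prior × likelihood. Numerator for A: 0.1·0.106383 = 0.0106383.
Normalizing constant: 0.1·0.106383 + 0.9·0.0398447 = 0.0464985.
P(A | observation) = 0.0106383 / 0.0464985 = 0.228788.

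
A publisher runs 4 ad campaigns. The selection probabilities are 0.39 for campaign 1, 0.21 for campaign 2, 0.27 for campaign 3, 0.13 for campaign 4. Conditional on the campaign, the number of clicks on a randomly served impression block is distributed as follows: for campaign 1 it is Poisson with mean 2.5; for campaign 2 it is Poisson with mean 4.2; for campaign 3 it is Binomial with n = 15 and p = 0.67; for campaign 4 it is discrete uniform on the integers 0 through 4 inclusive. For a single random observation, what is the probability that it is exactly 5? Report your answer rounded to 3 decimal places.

0.062

Conditional on each campaign, P(X = 5): 1: 0.0668009; 2: 0.163316; 3: 0.00620967; 4: 0.
By total probability, P(X = 5) = 0.39·0.0668009 + 0.21·0.163316 + 0.27·0.00620967 + 0.13·0 = 0.0620253.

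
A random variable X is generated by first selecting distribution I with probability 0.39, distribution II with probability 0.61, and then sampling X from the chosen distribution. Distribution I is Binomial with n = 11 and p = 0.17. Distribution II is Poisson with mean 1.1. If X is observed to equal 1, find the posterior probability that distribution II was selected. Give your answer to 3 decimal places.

0.664

Likelihoods P(X=1 | ·): I: 0.29015; II: 0.366158.
Posterior ∝ prior × likelihood. Numerator for II: 0.61·0.366158 = 0.223356.
Normalizing constant: 0.39·0.29015 + 0.61·0.366158 = 0.336515.
P(II | observation) = 0.223356 / 0.336515 = 0.663734.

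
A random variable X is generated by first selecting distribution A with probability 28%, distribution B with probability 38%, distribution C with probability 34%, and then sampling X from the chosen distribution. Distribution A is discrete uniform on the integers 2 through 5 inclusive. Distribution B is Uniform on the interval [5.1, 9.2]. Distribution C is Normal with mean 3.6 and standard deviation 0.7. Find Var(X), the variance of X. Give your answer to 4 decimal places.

Per component, A: μ=3.5, E[X²]=13.5; B: μ=7.15, E[X²]=52.5233; C: μ=3.6, E[X²]=13.45.
E[X] = 0.28·3.5 + 0.38·7.15 + 0.34·3.6 = 4.921.
E[X²] = 0.28·13.5 + 0.38·52.5233 + 0.34·13.45 = 28.3119.
Var(X) = E[X²] − (E[X])² = 28.3119 − 24.2162 = 4.09563.

4.0956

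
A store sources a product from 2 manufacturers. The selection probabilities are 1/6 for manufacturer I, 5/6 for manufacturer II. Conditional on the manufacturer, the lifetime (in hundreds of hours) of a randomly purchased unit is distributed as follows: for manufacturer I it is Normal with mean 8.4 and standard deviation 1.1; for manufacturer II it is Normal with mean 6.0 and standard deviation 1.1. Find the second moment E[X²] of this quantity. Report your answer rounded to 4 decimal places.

42.9700

For each component E[X²] = Var + (mean)², giving I: 71.77; II: 37.21.
Overall E[X²] = 0.166667·71.77 + 0.833333·37.21 = 42.97.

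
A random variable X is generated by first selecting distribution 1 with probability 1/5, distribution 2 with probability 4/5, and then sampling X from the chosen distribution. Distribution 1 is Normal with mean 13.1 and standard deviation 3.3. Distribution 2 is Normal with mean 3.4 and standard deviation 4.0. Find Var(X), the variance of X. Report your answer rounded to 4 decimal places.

Per component, 1: μ=13.1, E[X²]=182.5; 2: μ=3.4, E[X²]=27.56.
E[X] = 0.2·13.1 + 0.8·3.4 = 5.34.
E[X²] = 0.2·182.5 + 0.8·27.56 = 58.548.
Var(X) = E[X²] − (E[X])² = 58.548 − 28.5156 = 30.0324.

30.0324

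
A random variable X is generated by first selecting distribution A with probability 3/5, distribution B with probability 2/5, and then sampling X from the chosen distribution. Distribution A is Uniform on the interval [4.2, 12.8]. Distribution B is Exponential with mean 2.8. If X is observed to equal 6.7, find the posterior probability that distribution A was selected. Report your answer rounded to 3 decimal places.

0.842

Likelihoods f(6.7 | ·): A: 0.116279; B: 0.0326315.
Posterior ∝ prior × likelihood. Numerator for A: 0.6·0.116279 = 0.0697674.
Normalizing constant: 0.6·0.116279 + 0.4·0.0326315 = 0.0828201.
P(A | observation) = 0.0697674 / 0.0828201 = 0.842398.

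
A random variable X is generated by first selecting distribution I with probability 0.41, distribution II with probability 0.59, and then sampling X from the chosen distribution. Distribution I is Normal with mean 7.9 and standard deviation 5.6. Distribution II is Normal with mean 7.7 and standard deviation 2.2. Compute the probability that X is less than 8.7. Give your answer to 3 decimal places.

Conditional on each component, P(X < 8.7): I: 0.556798; II: 0.675282.
By total probability, P(X < 8.7) = 0.41·0.556798 + 0.59·0.675282 = 0.626704.

0.627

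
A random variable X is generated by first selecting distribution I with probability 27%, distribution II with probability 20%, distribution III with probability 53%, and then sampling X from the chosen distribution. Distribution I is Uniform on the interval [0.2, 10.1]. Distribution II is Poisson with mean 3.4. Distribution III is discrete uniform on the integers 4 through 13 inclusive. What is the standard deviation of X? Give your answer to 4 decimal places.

Per component, I: μ=5.15, E[X²]=34.69; II: μ=3.4, E[X²]=14.96; III: μ=8.5, E[X²]=80.5.
E[X] = 0.27·5.15 + 0.2·3.4 + 0.53·8.5 = 6.5755.
E[X²] = 0.27·34.69 + 0.2·14.96 + 0.53·80.5 = 55.0233.
Var(X) = E[X²] − (E[X])² = 55.0233 − 43.2372 = 11.7861.
SD(X) = √11.7861 = 3.43309.

3.4331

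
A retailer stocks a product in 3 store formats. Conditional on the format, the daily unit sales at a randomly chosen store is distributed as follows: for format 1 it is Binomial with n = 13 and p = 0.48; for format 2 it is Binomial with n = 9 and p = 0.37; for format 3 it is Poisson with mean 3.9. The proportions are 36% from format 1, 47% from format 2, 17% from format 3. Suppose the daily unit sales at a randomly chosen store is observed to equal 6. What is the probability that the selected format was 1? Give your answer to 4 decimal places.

0.6483

Likelihoods P(X=6 | ·): 1: 0.215769; 2: 0.0538904; 3: 0.0989251.
Posterior ∝ prior × likelihood. Numerator for 1: 0.36·0.215769 = 0.0776767.
Normalizing constant: 0.36·0.215769 + 0.47·0.0538904 + 0.17·0.0989251 = 0.119822.
P(1 | observation) = 0.0776767 / 0.119822 = 0.648265.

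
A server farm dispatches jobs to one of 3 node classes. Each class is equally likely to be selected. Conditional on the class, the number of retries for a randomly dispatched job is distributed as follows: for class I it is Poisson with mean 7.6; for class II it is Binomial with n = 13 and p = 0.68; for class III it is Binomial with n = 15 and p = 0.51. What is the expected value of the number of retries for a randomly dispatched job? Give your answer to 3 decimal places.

Component means — I: 7.6; II: 8.84; III: 7.65.
E[X] = 0.333333·7.6 + 0.333333·8.84 + 0.333333·7.65 = 8.03.

8.030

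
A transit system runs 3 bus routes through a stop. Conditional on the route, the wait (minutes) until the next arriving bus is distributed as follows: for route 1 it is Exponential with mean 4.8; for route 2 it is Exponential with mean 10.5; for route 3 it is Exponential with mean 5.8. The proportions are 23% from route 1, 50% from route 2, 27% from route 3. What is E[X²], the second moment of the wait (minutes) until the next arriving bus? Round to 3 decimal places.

For each component E[X²] = Var + (mean)², giving 1: 46.08; 2: 220.5; 3: 67.28.
Overall E[X²] = 0.23·46.08 + 0.5·220.5 + 0.27·67.28 = 139.014.

139.014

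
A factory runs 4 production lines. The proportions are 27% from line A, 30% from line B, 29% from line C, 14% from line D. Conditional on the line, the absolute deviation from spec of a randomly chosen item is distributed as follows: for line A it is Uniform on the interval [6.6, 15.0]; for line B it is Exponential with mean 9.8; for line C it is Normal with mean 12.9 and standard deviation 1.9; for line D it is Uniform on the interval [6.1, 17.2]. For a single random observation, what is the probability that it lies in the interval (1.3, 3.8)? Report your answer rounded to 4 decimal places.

0.0592

Conditional on each line, P(1.3 < X < 3.8): A: 0; B: 0.19719; C: 8.35583e-07; D: 0.
By total probability, P(1.3 < X < 3.8) = 0.27·0 + 0.3·0.19719 + 0.29·8.35583e-07 + 0.14·0 = 0.0591574.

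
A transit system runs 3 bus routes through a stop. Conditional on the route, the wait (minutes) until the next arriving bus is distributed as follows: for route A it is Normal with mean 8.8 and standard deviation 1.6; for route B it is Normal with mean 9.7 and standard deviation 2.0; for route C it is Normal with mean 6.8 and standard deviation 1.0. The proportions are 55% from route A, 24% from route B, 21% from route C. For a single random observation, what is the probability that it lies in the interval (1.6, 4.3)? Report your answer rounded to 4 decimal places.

0.0035

Conditional on each route, P(1.6 < X < 4.3): A: 0.0024545; B: 0.00344136; C: 0.00620957.
By total probability, P(1.6 < X < 4.3) = 0.55·0.0024545 + 0.24·0.00344136 + 0.21·0.00620957 = 0.00347991.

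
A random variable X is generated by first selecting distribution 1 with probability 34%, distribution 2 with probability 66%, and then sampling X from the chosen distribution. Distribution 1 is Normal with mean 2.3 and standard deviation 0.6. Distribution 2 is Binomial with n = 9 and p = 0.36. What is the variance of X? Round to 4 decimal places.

Per component, 1: μ=2.3, E[X²]=5.65; 2: μ=3.24, E[X²]=12.5712.
E[X] = 0.34·2.3 + 0.66·3.24 = 2.9204.
E[X²] = 0.34·5.65 + 0.66·12.5712 = 10.218.
Var(X) = E[X²] − (E[X])² = 10.218 − 8.52874 = 1.68926.

1.6893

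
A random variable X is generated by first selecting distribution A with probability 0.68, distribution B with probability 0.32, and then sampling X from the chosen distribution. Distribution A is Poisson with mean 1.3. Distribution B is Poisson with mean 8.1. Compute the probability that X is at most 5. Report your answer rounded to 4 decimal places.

Conditional on each component, P(X ≤ 5): A: 0.997769; B: 0.182246.
By total probability, P(X ≤ 5) = 0.68·0.997769 + 0.32·0.182246 = 0.736802.

0.7368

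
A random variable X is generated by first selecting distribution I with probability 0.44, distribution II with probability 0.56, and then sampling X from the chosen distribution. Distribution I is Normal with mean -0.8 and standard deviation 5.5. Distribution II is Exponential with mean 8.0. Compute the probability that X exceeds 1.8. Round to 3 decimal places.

0.587

Conditional on each component, P(X > 1.8): I: 0.318204; II: 0.798516.
By total probability, P(X > 1.8) = 0.44·0.318204 + 0.56·0.798516 = 0.587179.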